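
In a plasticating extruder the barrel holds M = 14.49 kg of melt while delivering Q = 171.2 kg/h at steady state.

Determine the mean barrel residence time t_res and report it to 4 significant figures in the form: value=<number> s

value=304.7 s

Q_s = Q / 3600 = 171.2 / 3600 = 0.0475556 kg/s
t_res = M / Q_s = 14.49 / 0.0475556 = 304.696 s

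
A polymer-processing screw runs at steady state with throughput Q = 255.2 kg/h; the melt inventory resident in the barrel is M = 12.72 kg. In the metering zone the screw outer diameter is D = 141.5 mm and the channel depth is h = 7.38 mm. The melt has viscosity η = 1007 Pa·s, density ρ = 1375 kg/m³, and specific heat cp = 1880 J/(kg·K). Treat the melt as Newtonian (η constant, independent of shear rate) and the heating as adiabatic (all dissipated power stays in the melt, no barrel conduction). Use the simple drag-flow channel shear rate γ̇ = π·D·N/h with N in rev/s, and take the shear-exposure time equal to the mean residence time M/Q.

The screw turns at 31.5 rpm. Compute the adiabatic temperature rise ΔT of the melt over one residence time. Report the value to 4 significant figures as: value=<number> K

Convert throughput: Q = 255.2 kg/h = 255.2/3600 = 0.0708889 kg/s
t_res = M / Q_s = 12.72 ÷ 0.0708889 = 179.436 s
D = 141.5 mm = 0.1415 m;  h = 7.38 mm = 0.00738 m;  N = 31.5 rpm / 60 = 0.525 rev/s
γ̇ = π D N / h = (π)(0.1415)(0.525) / 0.00738 = 31.6235 s⁻¹
ΔT = η·γ̇²·t_res / (ρ·cp) = 1007 · (31.6235)² · 179.436 / (1375 · 1880) = 69.9031 K

value=69.90 K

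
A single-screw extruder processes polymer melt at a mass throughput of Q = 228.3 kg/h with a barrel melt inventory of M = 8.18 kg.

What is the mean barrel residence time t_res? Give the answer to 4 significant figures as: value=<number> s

value=129.0 s

Throughput in SI: Q_s = 228.3 kg/h ÷ 3600 s/h = 0.0634167 kg/s
t_res = M / Q_s = 8.18 ÷ 0.0634167 = 128.988 s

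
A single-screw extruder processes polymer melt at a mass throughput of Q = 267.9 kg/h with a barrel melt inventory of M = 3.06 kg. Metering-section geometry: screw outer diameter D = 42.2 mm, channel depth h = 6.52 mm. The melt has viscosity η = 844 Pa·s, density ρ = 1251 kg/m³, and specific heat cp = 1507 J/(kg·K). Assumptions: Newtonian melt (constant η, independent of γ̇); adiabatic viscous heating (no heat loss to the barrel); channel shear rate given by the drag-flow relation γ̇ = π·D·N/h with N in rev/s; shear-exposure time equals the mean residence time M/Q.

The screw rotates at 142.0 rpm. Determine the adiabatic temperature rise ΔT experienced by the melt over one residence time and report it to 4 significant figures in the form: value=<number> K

value=42.63 K

Q_s = Q / 3600 = 267.9 / 3600 = 0.0744167 kg/s
t_res = M / Q_s = 3.06 / 0.0744167 = 41.1198 s
Convert to SI: D = 0.0422 m, h = 0.00652 m, N = 142.0/60 = 2.36667 rev/s
γ̇ = π·D·N / h = π · 0.0422 · 2.36667 / 0.00652 = 48.1229 s⁻¹
ΔT = η·γ̇²·t_res/(ρ·cp) = [844 × 48.1229² × 41.1198] / [1251 × 1507] = 42.6311 K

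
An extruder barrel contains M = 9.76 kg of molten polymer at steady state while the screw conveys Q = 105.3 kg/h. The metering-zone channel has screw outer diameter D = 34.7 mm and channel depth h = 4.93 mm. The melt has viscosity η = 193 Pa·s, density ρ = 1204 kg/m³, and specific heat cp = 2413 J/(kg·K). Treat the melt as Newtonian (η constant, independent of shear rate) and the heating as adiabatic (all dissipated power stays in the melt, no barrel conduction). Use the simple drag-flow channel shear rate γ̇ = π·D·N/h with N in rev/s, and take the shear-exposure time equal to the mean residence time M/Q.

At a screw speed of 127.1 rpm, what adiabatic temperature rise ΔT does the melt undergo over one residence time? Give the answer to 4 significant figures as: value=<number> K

value=48.64 K

Throughput in SI: Q_s = 105.3 kg/h ÷ 3600 s/h = 0.02925 kg/s
Mean residence time: t_res = M/Q_s = 9.76 kg / 0.02925 kg/s = 333.675 s
Geometry in metres: D = 34.7 mm → 0.0347 m, h = 4.93 mm → 0.00493 m; screw speed N = 127.1 rpm = 2.11833 rev/s
γ̇ = π D N / h = (π)(0.0347)(2.11833) / 0.00493 = 46.8411 s⁻¹
ΔT = η·γ̇²·t_res / (ρ·cp) = 193 · (46.8411)² · 333.675 / (1204 · 2413) = 48.6352 K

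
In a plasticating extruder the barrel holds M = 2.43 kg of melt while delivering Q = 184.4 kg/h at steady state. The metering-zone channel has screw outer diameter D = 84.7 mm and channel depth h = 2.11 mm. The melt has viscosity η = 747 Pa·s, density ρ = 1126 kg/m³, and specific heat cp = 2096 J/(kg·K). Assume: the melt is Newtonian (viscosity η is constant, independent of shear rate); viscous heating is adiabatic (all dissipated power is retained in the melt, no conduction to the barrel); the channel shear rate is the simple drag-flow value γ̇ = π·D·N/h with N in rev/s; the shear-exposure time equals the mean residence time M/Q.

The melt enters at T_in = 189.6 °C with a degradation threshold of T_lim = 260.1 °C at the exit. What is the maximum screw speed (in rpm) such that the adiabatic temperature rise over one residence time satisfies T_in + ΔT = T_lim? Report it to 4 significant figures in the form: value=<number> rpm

Throughput in SI: Q_s = 184.4 kg/h ÷ 3600 s/h = 0.0512222 kg/s
t_res = M / Q_s = 2.43 ÷ 0.0512222 = 47.4403 s
Convert to metres: D = 0.0847 m, h = 0.00211 m
ΔT_a = T_lim − T_in = 260.1 − 189.6 = 70.5 K
γ̇_max² = ΔT_a·ρ·cp/(η·t_res) = 70.5·1126·2096/(747·47.4403) = 4695.16 s⁻²
Take the square root: γ̇_max = √(4695.16) = 68.5212 s⁻¹
N_max = γ̇_max·h / (π·D) = 68.5212 · 0.00211 / (π · 0.0847) = 0.543343 rev/s = 32.6006 rpm

value=32.60 rpm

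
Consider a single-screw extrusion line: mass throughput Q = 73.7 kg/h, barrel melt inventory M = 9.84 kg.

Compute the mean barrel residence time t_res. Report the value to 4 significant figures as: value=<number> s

value=480.7 s

Q_s = Q / 3600 = 73.7 / 3600 = 0.0204722 kg/s
Mean residence time: t_res = M/Q_s = 9.84 kg / 0.0204722 kg/s = 480.651 s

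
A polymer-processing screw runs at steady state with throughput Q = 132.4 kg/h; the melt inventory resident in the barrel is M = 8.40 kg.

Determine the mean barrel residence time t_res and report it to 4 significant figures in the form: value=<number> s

value=228.4 s

Throughput in SI: Q_s = 132.4 kg/h ÷ 3600 s/h = 0.0367778 kg/s
t_res = M / Q_s = 8.40 ÷ 0.0367778 = 228.399 s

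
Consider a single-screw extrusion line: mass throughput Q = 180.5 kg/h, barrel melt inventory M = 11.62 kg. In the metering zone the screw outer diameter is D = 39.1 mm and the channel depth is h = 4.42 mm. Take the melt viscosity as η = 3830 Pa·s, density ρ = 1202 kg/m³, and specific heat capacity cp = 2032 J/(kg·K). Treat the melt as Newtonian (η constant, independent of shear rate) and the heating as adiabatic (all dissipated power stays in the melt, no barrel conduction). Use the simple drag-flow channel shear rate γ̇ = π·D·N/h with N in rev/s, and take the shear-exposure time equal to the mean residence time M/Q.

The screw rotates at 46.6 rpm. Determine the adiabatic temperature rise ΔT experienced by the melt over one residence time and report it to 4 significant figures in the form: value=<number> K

Throughput in SI: Q_s = 180.5 kg/h ÷ 3600 s/h = 0.0501389 kg/s
t_res = M / Q_s = 11.62 / 0.0501389 = 231.756 s
Convert to SI: D = 0.0391 m, h = 0.00442 m, N = 46.6/60 = 0.776667 rev/s
Shear rate: γ̇ = πDN/h = π·0.0391·0.776667/0.00442 = 21.5844 s⁻¹
ΔT = η·γ̇²·t_res/(ρ·cp) = [3830 × 21.5844² × 231.756] / [1202 × 2032] = 169.309 K

value=169.3 K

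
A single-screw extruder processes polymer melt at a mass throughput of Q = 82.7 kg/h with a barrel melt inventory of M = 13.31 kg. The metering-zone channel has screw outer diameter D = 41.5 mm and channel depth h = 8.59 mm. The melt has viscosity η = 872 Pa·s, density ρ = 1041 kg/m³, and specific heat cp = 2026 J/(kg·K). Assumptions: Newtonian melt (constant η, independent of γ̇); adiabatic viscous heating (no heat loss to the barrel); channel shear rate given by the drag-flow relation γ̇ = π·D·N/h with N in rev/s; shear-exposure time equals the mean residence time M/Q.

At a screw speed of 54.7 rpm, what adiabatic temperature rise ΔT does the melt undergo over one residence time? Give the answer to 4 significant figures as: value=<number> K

Throughput in SI: Q_s = 82.7 kg/h ÷ 3600 s/h = 0.0229722 kg/s
Mean residence time: t_res = M/Q_s = 13.31 kg / 0.0229722 kg/s = 579.395 s
D = 41.5 mm = 0.0415 m;  h = 8.59 mm = 0.00859 m;  N = 54.7 rpm / 60 = 0.911667 rev/s
Shear rate: γ̇ = πDN/h = π·0.0415·0.911667/0.00859 = 13.837 s⁻¹
ΔT = η·γ̇²·t_res / (ρ·cp) = 872 · (13.837)² · 579.395 / (1041 · 2026) = 45.8652 K

value=45.87 K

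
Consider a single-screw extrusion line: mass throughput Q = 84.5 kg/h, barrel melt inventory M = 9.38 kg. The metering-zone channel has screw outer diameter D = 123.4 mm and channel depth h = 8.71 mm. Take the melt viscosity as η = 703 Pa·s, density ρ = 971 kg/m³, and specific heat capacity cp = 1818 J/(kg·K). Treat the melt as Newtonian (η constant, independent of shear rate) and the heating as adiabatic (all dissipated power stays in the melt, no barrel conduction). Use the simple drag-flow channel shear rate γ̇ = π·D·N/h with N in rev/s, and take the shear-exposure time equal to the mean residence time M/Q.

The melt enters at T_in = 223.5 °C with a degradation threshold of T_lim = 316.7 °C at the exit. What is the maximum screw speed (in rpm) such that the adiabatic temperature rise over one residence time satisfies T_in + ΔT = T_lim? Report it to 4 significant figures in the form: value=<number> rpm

value=32.62 rpm

Q_s = Q / 3600 = 84.5 / 3600 = 0.0234722 kg/s
t_res = M / Q_s = 9.38 ÷ 0.0234722 = 399.621 s
Geometry in SI: D = 123.4 mm → 0.1234 m, h = 8.71 mm → 0.00871 m
ΔT_a = T_lim − T_in = 316.7 − 223.5 = 93.2 K
γ̇_max² = ΔT_a·ρ·cp / (η·t_res) = [93.2 × 971 × 1818] / [703 × 399.621] = 585.632 s⁻²
γ̇_max = √585.632 = 24.1998 s⁻¹
N_max = γ̇_max·h / (π·D) = 24.1998 · 0.00871 / (π · 0.1234) = 0.543708 rev/s = 32.6225 rpm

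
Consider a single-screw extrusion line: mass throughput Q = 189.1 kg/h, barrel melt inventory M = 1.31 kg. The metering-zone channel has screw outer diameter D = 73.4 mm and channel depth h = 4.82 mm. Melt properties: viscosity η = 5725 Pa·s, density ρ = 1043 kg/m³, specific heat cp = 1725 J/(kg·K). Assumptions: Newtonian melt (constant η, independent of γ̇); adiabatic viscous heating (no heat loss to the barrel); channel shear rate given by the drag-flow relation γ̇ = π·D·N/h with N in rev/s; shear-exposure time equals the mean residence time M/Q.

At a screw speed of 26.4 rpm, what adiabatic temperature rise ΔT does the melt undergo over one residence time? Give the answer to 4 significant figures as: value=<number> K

Throughput in SI: Q_s = 189.1 kg/h ÷ 3600 s/h = 0.0525278 kg/s
Mean residence time: t_res = M/Q_s = 1.31 kg / 0.0525278 kg/s = 24.9392 s
Convert to SI: D = 0.0734 m, h = 0.00482 m, N = 26.4/60 = 0.44 rev/s
γ̇ = π·D·N / h = π · 0.0734 · 0.44 / 0.00482 = 21.05 s⁻¹
ΔT = η·γ̇²·t_res / (ρ·cp) = 5725 · (21.05)² · 24.9392 / (1043 · 1725) = 35.1631 K

value=35.16 K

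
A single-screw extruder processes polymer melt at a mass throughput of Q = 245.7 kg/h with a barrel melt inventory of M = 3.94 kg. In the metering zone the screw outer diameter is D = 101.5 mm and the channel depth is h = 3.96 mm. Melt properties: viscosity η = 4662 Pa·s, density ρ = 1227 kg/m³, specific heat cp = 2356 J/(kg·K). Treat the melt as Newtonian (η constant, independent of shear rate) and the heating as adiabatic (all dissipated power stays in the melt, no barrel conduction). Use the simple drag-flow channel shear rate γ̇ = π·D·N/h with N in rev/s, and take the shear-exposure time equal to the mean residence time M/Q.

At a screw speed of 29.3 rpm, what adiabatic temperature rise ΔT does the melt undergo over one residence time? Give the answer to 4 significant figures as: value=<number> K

Convert throughput: Q = 245.7 kg/h = 245.7/3600 = 0.06825 kg/s
t_res = M / Q_s = 3.94 / 0.06825 = 57.7289 s
Geometry in metres: D = 101.5 mm → 0.1015 m, h = 3.96 mm → 0.00396 m; screw speed N = 29.3 rpm = 0.488333 rev/s
Shear rate: γ̇ = πDN/h = π·0.1015·0.488333/0.00396 = 39.3221 s⁻¹
ΔT = η·γ̇²·t_res / (ρ·cp) = 4662 · (39.3221)² · 57.7289 / (1227 · 2356) = 143.953 K

value=144.0 K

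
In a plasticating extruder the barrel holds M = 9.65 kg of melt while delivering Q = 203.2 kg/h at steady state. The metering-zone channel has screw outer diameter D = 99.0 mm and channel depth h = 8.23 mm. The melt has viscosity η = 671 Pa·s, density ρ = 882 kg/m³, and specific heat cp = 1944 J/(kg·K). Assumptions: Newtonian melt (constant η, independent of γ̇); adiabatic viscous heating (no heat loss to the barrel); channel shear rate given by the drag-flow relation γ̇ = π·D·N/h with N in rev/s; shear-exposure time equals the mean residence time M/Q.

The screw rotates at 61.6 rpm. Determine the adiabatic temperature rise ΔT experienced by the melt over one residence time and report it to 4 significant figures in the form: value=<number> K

value=100.7 K

Q_s = Q / 3600 = 203.2 / 3600 = 0.0564444 kg/s
Mean residence time: t_res = M/Q_s = 9.65 kg / 0.0564444 kg/s = 170.965 s
Convert to SI: D = 0.099 m, h = 0.00823 m, N = 61.6/60 = 1.02667 rev/s
γ̇ = π·D·N / h = π · 0.099 · 1.02667 / 0.00823 = 38.7985 s⁻¹
ΔT = η·γ̇²·t_res / (ρ·cp) = 671 · (38.7985)² · 170.965 / (882 · 1944) = 100.715 K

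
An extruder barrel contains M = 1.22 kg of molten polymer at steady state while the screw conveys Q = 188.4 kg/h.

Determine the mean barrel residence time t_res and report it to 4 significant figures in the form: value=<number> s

value=23.31 s

Q_s = Q / 3600 = 188.4 / 3600 = 0.0523333 kg/s
t_res = M / Q_s = 1.22 / 0.0523333 = 23.3121 s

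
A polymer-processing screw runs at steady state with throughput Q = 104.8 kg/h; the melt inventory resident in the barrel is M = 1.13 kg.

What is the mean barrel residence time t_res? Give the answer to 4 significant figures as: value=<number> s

Q_s = Q / 3600 = 104.8 / 3600 = 0.0291111 kg/s
t_res = M / Q_s = 1.13 ÷ 0.0291111 = 38.8168 s

value=38.82 s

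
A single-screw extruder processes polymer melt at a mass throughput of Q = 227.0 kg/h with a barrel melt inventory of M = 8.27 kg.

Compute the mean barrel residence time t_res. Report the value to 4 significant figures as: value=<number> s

value=131.2 s

Throughput in SI: Q_s = 227.0 kg/h ÷ 3600 s/h = 0.0630556 kg/s
Mean residence time: t_res = M/Q_s = 8.27 kg / 0.0630556 kg/s = 131.154 s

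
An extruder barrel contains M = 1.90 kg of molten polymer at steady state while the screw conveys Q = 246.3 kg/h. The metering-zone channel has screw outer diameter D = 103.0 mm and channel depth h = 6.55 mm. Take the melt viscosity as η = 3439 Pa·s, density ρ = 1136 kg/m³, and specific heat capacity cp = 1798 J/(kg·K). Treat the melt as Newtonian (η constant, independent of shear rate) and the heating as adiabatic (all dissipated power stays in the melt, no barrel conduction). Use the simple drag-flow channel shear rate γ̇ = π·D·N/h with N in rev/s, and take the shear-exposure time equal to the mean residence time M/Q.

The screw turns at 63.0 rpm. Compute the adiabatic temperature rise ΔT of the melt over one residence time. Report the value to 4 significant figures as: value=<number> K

Convert throughput: Q = 246.3 kg/h = 246.3/3600 = 0.0684167 kg/s
t_res = M / Q_s = 1.90 / 0.0684167 = 27.771 s
D = 103.0 mm = 0.103 m;  h = 6.55 mm = 0.00655 m;  N = 63.0 rpm / 60 = 1.05 rev/s
γ̇ = π D N / h = (π)(0.103)(1.05) / 0.00655 = 51.8723 s⁻¹
Adiabatic rise: ΔT = η γ̇² t_res / (ρ cp) = 3439·(51.8723)²·27.771 / (1136·1798) = 125.813 K

value=125.8 K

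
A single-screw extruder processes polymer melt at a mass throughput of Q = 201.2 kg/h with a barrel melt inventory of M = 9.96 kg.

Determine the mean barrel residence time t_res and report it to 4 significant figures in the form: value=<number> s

value=178.2 s

Convert throughput: Q = 201.2 kg/h = 201.2/3600 = 0.0558889 kg/s
t_res = M / Q_s = 9.96 ÷ 0.0558889 = 178.211 s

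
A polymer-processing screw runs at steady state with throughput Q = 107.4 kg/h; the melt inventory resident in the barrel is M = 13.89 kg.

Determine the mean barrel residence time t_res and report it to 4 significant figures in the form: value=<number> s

value=465.6 s

Throughput in SI: Q_s = 107.4 kg/h ÷ 3600 s/h = 0.0298333 kg/s
t_res = M / Q_s = 13.89 / 0.0298333 = 465.587 s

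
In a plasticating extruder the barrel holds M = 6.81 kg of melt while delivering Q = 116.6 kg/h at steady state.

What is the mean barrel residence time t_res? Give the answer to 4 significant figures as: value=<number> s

Convert throughput: Q = 116.6 kg/h = 116.6/3600 = 0.0323889 kg/s
Mean residence time: t_res = M/Q_s = 6.81 kg / 0.0323889 kg/s = 210.257 s

value=210.3 s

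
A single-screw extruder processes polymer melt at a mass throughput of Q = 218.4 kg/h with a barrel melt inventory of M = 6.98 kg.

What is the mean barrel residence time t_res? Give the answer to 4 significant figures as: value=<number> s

value=115.1 s

Q_s = Q / 3600 = 218.4 / 3600 = 0.0606667 kg/s
t_res = M / Q_s = 6.98 ÷ 0.0606667 = 115.055 s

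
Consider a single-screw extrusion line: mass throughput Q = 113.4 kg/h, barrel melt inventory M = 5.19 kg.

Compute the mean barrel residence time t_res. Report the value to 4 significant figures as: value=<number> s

value=164.8 s

Convert throughput: Q = 113.4 kg/h = 113.4/3600 = 0.0315 kg/s
Mean residence time: t_res = M/Q_s = 5.19 kg / 0.0315 kg/s = 164.762 s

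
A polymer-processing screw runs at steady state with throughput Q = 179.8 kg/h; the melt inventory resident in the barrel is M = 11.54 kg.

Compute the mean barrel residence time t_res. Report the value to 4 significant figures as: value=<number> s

value=231.1 s

Convert throughput: Q = 179.8 kg/h = 179.8/3600 = 0.0499444 kg/s
t_res = M / Q_s = 11.54 ÷ 0.0499444 = 231.057 s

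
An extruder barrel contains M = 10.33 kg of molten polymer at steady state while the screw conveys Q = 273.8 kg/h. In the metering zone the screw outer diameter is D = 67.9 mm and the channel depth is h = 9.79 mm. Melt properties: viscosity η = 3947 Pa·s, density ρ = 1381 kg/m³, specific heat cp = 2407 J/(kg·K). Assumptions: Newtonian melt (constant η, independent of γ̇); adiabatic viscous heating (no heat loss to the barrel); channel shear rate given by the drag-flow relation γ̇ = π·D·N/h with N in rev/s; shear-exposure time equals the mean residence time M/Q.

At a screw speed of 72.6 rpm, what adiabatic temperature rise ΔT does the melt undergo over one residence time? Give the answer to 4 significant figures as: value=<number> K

Throughput in SI: Q_s = 273.8 kg/h ÷ 3600 s/h = 0.0760556 kg/s
t_res = M / Q_s = 10.33 / 0.0760556 = 135.822 s
Convert to SI: D = 0.0679 m, h = 0.00979 m, N = 72.6/60 = 1.21 rev/s
γ̇ = π D N / h = (π)(0.0679)(1.21) / 0.00979 = 26.3647 s⁻¹
ΔT = η·γ̇²·t_res/(ρ·cp) = [3947 × 26.3647² × 135.822] / [1381 × 2407] = 112.101 K

value=112.1 K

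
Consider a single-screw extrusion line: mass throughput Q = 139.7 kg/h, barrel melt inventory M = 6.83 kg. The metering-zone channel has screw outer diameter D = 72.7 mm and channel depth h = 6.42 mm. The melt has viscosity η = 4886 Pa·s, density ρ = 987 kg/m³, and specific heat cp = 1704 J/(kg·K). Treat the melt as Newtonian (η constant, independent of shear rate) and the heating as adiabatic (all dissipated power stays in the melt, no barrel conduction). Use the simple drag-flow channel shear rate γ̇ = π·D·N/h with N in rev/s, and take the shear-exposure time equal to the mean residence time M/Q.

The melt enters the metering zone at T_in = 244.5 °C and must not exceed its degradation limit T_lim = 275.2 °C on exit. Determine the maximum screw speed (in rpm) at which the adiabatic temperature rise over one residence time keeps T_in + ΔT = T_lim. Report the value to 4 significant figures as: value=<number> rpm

value=13.07 rpm

Throughput in SI: Q_s = 139.7 kg/h ÷ 3600 s/h = 0.0388056 kg/s
t_res = M / Q_s = 6.83 / 0.0388056 = 176.006 s
D = 72.7 mm = 0.0727 m;  h = 6.42 mm = 0.00642 m
Allowable rise: ΔT_a = T_lim − T_in = 275.2 − 244.5 = 30.7 K
Invert ΔT = ηγ̇²t_res/(ρcp) for γ̇: γ̇_max² = ΔT_a ρ cp / (η t_res) = 30.7·987·1704 / (4886·176.006) = 60.0406 s⁻²
γ̇_max = sqrt(60.0406) = 7.74859 s⁻¹
N_max = γ̇_max·h / (π·D) = 7.74859 · 0.00642 / (π · 0.0727) = 0.217808 rev/s = 13.0685 rpm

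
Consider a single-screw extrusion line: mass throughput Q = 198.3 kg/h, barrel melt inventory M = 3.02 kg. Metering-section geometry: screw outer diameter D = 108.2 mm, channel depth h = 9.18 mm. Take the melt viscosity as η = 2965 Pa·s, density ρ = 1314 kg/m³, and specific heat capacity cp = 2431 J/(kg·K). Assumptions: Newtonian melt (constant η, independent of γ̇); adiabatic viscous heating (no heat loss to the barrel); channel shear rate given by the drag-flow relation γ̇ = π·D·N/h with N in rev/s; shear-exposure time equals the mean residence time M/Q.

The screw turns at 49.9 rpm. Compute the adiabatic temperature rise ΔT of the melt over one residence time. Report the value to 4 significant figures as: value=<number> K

Throughput in SI: Q_s = 198.3 kg/h ÷ 3600 s/h = 0.0550833 kg/s
t_res = M / Q_s = 3.02 ÷ 0.0550833 = 54.826 s
Geometry in metres: D = 108.2 mm → 0.1082 m, h = 9.18 mm → 0.00918 m; screw speed N = 49.9 rpm = 0.831667 rev/s
Shear rate: γ̇ = πDN/h = π·0.1082·0.831667/0.00918 = 30.7953 s⁻¹
ΔT = η·γ̇²·t_res / (ρ·cp) = 2965 · (30.7953)² · 54.826 / (1314 · 2431) = 48.2613 K

value=48.26 K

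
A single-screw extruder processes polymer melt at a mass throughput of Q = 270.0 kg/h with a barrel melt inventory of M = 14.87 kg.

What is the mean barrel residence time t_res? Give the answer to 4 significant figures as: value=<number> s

Throughput in SI: Q_s = 270.0 kg/h ÷ 3600 s/h = 0.075 kg/s
t_res = M / Q_s = 14.87 / 0.075 = 198.267 s

value=198.3 s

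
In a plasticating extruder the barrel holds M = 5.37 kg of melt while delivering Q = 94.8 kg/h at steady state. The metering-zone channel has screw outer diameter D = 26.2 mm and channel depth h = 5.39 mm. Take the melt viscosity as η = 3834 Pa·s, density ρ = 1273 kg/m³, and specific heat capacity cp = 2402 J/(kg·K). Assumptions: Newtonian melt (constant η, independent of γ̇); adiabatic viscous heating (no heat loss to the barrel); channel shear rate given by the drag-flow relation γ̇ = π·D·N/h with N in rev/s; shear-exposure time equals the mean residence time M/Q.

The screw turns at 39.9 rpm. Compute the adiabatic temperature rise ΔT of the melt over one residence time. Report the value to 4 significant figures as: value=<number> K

Convert throughput: Q = 94.8 kg/h = 94.8/3600 = 0.0263333 kg/s
t_res = M / Q_s = 5.37 / 0.0263333 = 203.924 s
D = 26.2 mm = 0.0262 m;  h = 5.39 mm = 0.00539 m;  N = 39.9 rpm / 60 = 0.665 rev/s
γ̇ = π D N / h = (π)(0.0262)(0.665) / 0.00539 = 10.1551 s⁻¹
ΔT = η·γ̇²·t_res/(ρ·cp) = [3834 × 10.1551² × 203.924] / [1273 × 2402] = 26.3686 K

value=26.37 K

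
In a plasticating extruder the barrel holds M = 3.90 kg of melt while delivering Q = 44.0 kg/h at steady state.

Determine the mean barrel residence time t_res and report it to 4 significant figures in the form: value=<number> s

Throughput in SI: Q_s = 44.0 kg/h ÷ 3600 s/h = 0.0122222 kg/s
t_res = M / Q_s = 3.90 / 0.0122222 = 319.091 s

value=319.1 s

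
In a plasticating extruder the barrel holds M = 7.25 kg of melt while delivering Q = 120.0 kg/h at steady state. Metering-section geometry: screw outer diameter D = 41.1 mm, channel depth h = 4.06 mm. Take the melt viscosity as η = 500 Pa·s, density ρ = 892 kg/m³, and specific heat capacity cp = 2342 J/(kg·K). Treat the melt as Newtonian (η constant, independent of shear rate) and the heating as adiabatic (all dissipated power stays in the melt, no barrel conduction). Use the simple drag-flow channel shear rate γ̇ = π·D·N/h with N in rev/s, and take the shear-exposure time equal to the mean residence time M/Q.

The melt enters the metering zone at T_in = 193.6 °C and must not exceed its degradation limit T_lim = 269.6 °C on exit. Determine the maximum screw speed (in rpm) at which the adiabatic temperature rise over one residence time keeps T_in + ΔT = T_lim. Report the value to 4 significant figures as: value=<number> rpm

value=72.09 rpm

Convert throughput: Q = 120.0 kg/h = 120.0/3600 = 0.0333333 kg/s
Mean residence time: t_res = M/Q_s = 7.25 kg / 0.0333333 kg/s = 217.5 s
D = 41.1 mm = 0.0411 m;  h = 4.06 mm = 0.00406 m
Allowable rise: ΔT_a = T_lim − T_in = 269.6 − 193.6 = 76 K
γ̇_max² = ΔT_a·ρ·cp / (η·t_res) = [76 × 892 × 2342] / [500 × 217.5] = 1459.94 s⁻²
γ̇_max = sqrt(1459.94) = 38.2092 s⁻¹
Solve γ̇ = πDN/h for N: N_max = γ̇_max·h/(π·D) = 38.2092 × 0.00406 / (π × 0.0411) = 1.20144 rev/s = 72.0864 rpm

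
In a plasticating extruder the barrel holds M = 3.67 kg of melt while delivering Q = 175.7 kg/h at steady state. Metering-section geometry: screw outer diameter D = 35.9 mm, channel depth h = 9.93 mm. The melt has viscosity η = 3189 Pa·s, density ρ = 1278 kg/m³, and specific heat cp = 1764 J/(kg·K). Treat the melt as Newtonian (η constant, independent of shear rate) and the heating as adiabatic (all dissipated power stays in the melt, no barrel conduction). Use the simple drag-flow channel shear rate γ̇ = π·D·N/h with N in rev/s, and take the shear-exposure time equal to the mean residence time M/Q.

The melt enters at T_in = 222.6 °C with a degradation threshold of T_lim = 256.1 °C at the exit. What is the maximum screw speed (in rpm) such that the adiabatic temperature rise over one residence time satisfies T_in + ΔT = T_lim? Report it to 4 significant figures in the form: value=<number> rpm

value=93.75 rpm

Convert throughput: Q = 175.7 kg/h = 175.7/3600 = 0.0488056 kg/s
Mean residence time: t_res = M/Q_s = 3.67 kg / 0.0488056 kg/s = 75.1964 s
D = 35.9 mm = 0.0359 m;  h = 9.93 mm = 0.00993 m
ΔT_a = T_lim − T_in = 256.1 − 222.6 = 33.5 K
Invert ΔT = ηγ̇²t_res/(ρcp) for γ̇: γ̇_max² = ΔT_a ρ cp / (η t_res) = 33.5·1278·1764 / (3189·75.1964) = 314.936 s⁻²
γ̇_max = √314.936 = 17.7464 s⁻¹
N_max = γ̇_max·h / (π·D) = 17.7464 · 0.00993 / (π · 0.0359) = 1.56249 rev/s = 93.7492 rpm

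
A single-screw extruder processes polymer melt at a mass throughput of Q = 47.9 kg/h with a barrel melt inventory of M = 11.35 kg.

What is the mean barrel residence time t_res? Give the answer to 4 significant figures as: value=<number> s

value=853.0 s

Throughput in SI: Q_s = 47.9 kg/h ÷ 3600 s/h = 0.0133056 kg/s
t_res = M / Q_s = 11.35 / 0.0133056 = 853.027 s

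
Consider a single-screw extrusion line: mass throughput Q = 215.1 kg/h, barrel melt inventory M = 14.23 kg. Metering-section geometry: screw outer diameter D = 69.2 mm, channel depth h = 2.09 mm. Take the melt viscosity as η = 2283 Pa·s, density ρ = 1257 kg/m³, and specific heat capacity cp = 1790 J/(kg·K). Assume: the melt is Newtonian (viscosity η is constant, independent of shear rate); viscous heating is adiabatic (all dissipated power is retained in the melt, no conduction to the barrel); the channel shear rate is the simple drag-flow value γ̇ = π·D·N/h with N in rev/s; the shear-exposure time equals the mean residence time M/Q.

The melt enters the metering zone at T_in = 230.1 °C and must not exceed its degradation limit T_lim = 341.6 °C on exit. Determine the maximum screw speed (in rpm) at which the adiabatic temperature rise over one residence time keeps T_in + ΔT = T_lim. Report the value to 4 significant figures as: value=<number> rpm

Q_s = Q / 3600 = 215.1 / 3600 = 0.05975 kg/s
Mean residence time: t_res = M/Q_s = 14.23 kg / 0.05975 kg/s = 238.159 s
D = 69.2 mm = 0.0692 m;  h = 2.09 mm = 0.00209 m
ΔT_a = T_lim − T_in = 341.6 °C − 230.1 °C = 111.5 K
Invert ΔT = ηγ̇²t_res/(ρcp) for γ̇: γ̇_max² = ΔT_a ρ cp / (η t_res) = 111.5·1257·1790 / (2283·238.159) = 461.413 s⁻²
Take the square root: γ̇_max = √(461.413) = 21.4805 s⁻¹
N_max = γ̇_max h / (πD) = 21.4805·0.00209/(π·0.0692) = 0.206507 rev/s → ×60 = 12.3904 rpm

value=12.39 rpm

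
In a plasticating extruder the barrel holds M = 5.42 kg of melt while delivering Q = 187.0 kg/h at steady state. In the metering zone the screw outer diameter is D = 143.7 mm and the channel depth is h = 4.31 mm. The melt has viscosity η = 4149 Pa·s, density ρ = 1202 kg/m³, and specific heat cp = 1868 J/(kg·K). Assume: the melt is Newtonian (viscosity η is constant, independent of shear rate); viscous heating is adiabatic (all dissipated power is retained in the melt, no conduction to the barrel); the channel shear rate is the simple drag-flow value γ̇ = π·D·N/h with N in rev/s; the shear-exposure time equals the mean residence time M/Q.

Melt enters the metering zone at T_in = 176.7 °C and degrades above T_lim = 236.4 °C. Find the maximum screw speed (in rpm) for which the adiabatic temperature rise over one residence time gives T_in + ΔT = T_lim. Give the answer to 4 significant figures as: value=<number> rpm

value=10.08 rpm

Convert throughput: Q = 187.0 kg/h = 187.0/3600 = 0.0519444 kg/s
t_res = M / Q_s = 5.42 ÷ 0.0519444 = 104.342 s
Convert to metres: D = 0.1437 m, h = 0.00431 m
ΔT_a = T_lim − T_in = 236.4 °C − 176.7 °C = 59.7 K
Invert ΔT = ηγ̇²t_res/(ρcp) for γ̇: γ̇_max² = ΔT_a ρ cp / (η t_res) = 59.7·1202·1868 / (4149·104.342) = 309.636 s⁻²
γ̇_max = sqrt(309.636) = 17.5965 s⁻¹
Solve γ̇ = πDN/h for N: N_max = γ̇_max·h/(π·D) = 17.5965 × 0.00431 / (π × 0.1437) = 0.167995 rev/s = 10.0797 rpm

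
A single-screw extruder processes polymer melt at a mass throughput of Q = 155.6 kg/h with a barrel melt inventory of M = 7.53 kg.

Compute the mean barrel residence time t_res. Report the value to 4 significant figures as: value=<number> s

value=174.2 s

Convert throughput: Q = 155.6 kg/h = 155.6/3600 = 0.0432222 kg/s
Mean residence time: t_res = M/Q_s = 7.53 kg / 0.0432222 kg/s = 174.216 s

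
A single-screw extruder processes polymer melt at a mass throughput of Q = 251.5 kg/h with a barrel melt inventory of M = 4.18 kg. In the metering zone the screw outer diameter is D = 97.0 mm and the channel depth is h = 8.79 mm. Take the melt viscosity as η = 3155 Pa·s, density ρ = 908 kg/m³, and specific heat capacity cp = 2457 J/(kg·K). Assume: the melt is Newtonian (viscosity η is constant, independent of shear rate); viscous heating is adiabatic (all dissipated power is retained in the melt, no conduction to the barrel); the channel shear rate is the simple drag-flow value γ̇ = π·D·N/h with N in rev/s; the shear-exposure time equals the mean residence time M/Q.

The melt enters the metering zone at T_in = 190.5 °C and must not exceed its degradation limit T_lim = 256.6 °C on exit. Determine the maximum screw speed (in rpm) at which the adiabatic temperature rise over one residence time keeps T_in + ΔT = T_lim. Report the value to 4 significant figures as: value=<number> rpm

value=48.37 rpm

Throughput in SI: Q_s = 251.5 kg/h ÷ 3600 s/h = 0.0698611 kg/s
t_res = M / Q_s = 4.18 / 0.0698611 = 59.833 s
D = 97.0 mm = 0.097 m;  h = 8.79 mm = 0.00879 m
Allowable rise: ΔT_a = T_lim − T_in = 256.6 − 190.5 = 66.1 K
γ̇_max² = ΔT_a·ρ·cp/(η·t_res) = 66.1·908·2457/(3155·59.833) = 781.182 s⁻²
Take the square root: γ̇_max = √(781.182) = 27.9496 s⁻¹
N_max = γ̇_max·h / (π·D) = 27.9496 · 0.00879 / (π · 0.097) = 0.806201 rev/s = 48.3721 rpm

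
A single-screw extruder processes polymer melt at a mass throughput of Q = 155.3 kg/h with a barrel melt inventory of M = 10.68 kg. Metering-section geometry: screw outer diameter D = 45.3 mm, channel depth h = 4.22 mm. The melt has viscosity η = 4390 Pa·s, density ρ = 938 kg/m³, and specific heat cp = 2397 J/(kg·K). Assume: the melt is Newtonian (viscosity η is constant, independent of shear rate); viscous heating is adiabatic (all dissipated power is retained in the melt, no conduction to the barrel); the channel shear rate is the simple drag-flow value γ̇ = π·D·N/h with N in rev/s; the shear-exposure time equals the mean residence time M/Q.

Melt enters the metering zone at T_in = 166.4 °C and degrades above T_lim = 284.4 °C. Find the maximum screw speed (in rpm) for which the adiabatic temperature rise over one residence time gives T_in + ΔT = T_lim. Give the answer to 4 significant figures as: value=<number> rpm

Throughput in SI: Q_s = 155.3 kg/h ÷ 3600 s/h = 0.0431389 kg/s
t_res = M / Q_s = 10.68 / 0.0431389 = 247.572 s
Geometry in SI: D = 45.3 mm → 0.0453 m, h = 4.22 mm → 0.00422 m
ΔT_a = T_lim − T_in = 284.4 °C − 166.4 °C = 118 K
Invert ΔT = ηγ̇²t_res/(ρcp) for γ̇: γ̇_max² = ΔT_a ρ cp / (η t_res) = 118·938·2397 / (4390·247.572) = 244.11 s⁻²
γ̇_max = √244.11 = 15.624 s⁻¹
N_max = γ̇_max·h / (π·D) = 15.624 · 0.00422 / (π · 0.0453) = 0.463295 rev/s = 27.7977 rpm

value=27.80 rpm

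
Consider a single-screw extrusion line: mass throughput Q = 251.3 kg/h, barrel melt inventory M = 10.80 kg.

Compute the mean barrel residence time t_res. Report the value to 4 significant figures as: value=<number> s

Throughput in SI: Q_s = 251.3 kg/h ÷ 3600 s/h = 0.0698056 kg/s
Mean residence time: t_res = M/Q_s = 10.80 kg / 0.0698056 kg/s = 154.715 s

value=154.7 s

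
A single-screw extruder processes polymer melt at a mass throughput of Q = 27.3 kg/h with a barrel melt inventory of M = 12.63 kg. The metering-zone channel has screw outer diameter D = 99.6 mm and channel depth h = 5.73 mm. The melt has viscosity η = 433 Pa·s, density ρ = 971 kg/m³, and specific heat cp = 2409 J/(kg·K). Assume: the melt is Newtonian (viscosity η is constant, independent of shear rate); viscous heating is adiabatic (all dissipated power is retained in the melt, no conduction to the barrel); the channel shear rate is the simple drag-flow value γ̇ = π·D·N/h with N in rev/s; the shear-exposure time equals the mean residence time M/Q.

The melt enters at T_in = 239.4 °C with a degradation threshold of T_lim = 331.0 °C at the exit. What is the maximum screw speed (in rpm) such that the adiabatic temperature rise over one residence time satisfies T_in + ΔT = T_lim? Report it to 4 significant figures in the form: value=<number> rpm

value=18.94 rpm

Convert throughput: Q = 27.3 kg/h = 27.3/3600 = 0.00758333 kg/s
t_res = M / Q_s = 12.63 ÷ 0.00758333 = 1665.49 s
Convert to metres: D = 0.0996 m, h = 0.00573 m
ΔT_a = T_lim − T_in = 331.0 − 239.4 = 91.6 K
γ̇_max² = ΔT_a·ρ·cp/(η·t_res) = 91.6·971·2409/(433·1665.49) = 297.112 s⁻²
γ̇_max = √297.112 = 17.2369 s⁻¹
N_max = γ̇_max h / (πD) = 17.2369·0.00573/(π·0.0996) = 0.31565 rev/s → ×60 = 18.939 rpm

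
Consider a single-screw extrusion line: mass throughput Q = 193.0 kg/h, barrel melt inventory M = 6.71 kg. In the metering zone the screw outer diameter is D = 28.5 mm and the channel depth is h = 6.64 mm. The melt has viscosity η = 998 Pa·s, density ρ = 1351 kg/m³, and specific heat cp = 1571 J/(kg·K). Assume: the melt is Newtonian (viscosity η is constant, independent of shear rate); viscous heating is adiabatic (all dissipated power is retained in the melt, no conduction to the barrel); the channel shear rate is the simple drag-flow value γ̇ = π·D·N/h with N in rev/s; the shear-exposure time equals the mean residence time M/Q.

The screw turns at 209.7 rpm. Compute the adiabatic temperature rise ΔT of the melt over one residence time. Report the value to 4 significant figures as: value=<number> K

Q_s = Q / 3600 = 193.0 / 3600 = 0.0536111 kg/s
t_res = M / Q_s = 6.71 ÷ 0.0536111 = 125.161 s
Convert to SI: D = 0.0285 m, h = 0.00664 m, N = 209.7/60 = 3.495 rev/s
γ̇ = π D N / h = (π)(0.0285)(3.495) / 0.00664 = 47.1274 s⁻¹
ΔT = η·γ̇²·t_res / (ρ·cp) = 998 · (47.1274)² · 125.161 / (1351 · 1571) = 130.712 K

value=130.7 K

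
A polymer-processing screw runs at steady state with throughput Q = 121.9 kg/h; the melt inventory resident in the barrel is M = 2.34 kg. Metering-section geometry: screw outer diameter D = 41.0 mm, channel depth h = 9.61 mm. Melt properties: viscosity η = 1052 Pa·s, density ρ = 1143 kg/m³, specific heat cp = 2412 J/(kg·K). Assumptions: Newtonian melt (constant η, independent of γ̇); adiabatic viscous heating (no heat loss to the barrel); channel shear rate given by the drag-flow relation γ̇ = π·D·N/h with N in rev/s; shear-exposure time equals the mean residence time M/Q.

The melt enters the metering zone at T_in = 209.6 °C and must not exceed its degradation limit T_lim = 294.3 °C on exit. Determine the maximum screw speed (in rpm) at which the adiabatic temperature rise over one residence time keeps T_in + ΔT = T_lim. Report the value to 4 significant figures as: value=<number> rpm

Q_s = Q / 3600 = 121.9 / 3600 = 0.0338611 kg/s
Mean residence time: t_res = M/Q_s = 2.34 kg / 0.0338611 kg/s = 69.1058 s
Convert to metres: D = 0.041 m, h = 0.00961 m
ΔT_a = T_lim − T_in = 294.3 °C − 209.6 °C = 84.7 K
γ̇_max² = ΔT_a·ρ·cp/(η·t_res) = 84.7·1143·2412/(1052·69.1058) = 3212.01 s⁻²
Take the square root: γ̇_max = √(3212.01) = 56.6746 s⁻¹
N_max = γ̇_max·h / (π·D) = 56.6746 · 0.00961 / (π · 0.041) = 4.22842 rev/s = 253.705 rpm

value=253.7 rpm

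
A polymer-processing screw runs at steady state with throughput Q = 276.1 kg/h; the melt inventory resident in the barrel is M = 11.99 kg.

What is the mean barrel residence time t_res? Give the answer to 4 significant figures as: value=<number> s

value=156.3 s

Convert throughput: Q = 276.1 kg/h = 276.1/3600 = 0.0766944 kg/s
Mean residence time: t_res = M/Q_s = 11.99 kg / 0.0766944 kg/s = 156.335 s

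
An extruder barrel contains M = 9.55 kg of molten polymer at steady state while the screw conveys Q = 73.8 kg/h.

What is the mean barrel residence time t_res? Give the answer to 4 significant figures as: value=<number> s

Throughput in SI: Q_s = 73.8 kg/h ÷ 3600 s/h = 0.0205 kg/s
t_res = M / Q_s = 9.55 / 0.0205 = 465.854 s

value=465.9 s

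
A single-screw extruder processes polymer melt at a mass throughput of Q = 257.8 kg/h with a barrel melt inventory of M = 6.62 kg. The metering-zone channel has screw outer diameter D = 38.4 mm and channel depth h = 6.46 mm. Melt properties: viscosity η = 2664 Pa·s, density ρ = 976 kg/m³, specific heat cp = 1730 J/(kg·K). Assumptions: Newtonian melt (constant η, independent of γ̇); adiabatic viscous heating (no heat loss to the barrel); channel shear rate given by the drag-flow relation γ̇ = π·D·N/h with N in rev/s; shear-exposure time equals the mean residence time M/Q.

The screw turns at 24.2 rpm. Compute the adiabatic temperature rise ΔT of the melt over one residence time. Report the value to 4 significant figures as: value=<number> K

value=8.274 K

Throughput in SI: Q_s = 257.8 kg/h ÷ 3600 s/h = 0.0716111 kg/s
t_res = M / Q_s = 6.62 / 0.0716111 = 92.4438 s
Geometry in metres: D = 38.4 mm → 0.0384 m, h = 6.46 mm → 0.00646 m; screw speed N = 24.2 rpm = 0.403333 rev/s
γ̇ = π·D·N / h = π · 0.0384 · 0.403333 / 0.00646 = 7.53204 s⁻¹
ΔT = η·γ̇²·t_res / (ρ·cp) = 2664 · (7.53204)² · 92.4438 / (976 · 1730) = 8.27449 K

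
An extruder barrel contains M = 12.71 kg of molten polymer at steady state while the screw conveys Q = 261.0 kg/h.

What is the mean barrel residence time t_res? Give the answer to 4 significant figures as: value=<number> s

Convert throughput: Q = 261.0 kg/h = 261.0/3600 = 0.0725 kg/s
t_res = M / Q_s = 12.71 ÷ 0.0725 = 175.31 s

value=175.3 s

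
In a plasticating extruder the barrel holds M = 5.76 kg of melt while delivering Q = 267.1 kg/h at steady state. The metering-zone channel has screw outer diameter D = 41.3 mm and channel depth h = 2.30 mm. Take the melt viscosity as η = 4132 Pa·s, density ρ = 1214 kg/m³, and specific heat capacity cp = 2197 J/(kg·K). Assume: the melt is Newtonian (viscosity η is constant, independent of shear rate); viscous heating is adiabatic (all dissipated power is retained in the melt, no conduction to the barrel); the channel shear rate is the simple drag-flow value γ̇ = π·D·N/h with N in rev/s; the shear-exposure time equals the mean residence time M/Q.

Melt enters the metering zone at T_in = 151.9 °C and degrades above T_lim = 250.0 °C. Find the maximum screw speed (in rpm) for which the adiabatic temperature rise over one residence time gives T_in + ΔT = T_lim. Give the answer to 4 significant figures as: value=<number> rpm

value=30.38 rpm

Throughput in SI: Q_s = 267.1 kg/h ÷ 3600 s/h = 0.0741944 kg/s
t_res = M / Q_s = 5.76 ÷ 0.0741944 = 77.6338 s
D = 41.3 mm = 0.0413 m;  h = 2.30 mm = 0.0023 m
Allowable rise: ΔT_a = T_lim − T_in = 250.0 − 151.9 = 98.1 K
γ̇_max² = ΔT_a·ρ·cp / (η·t_res) = [98.1 × 1214 × 2197] / [4132 × 77.6338] = 815.655 s⁻²
Take the square root: γ̇_max = √(815.655) = 28.5597 s⁻¹
N_max = γ̇_max h / (πD) = 28.5597·0.0023/(π·0.0413) = 0.506269 rev/s → ×60 = 30.3761 rpm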